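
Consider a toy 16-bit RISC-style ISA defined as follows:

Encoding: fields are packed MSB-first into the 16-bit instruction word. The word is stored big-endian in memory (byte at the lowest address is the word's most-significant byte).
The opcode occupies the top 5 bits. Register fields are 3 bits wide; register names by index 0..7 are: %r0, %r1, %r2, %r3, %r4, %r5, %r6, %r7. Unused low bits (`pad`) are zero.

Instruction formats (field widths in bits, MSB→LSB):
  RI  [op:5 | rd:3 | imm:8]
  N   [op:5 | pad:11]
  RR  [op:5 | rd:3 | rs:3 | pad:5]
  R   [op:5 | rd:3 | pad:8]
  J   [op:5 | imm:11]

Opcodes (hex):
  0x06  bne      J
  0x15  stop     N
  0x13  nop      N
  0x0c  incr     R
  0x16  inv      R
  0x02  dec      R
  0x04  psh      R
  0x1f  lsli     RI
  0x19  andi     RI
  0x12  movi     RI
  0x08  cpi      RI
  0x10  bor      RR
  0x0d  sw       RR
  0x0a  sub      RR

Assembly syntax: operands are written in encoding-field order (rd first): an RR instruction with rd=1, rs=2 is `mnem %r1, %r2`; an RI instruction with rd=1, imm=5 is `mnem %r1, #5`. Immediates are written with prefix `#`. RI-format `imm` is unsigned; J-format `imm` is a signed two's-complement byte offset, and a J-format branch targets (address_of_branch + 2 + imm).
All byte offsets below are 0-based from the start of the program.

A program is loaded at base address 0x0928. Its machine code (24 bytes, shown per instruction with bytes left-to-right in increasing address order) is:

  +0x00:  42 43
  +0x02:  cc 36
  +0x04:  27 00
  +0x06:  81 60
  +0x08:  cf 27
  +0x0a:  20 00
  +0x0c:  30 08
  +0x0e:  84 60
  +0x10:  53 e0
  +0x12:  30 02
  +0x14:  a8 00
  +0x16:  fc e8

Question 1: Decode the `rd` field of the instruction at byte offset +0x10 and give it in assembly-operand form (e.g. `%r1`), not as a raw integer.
[10] 53 e0 → 0x53e0
  op=0x53e0>>11=0xa ⇒ sub (RR)
  [10:8] rd=3 = %r3
  [7:5] rs=7 = %r7

%r3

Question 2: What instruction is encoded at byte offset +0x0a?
psh %r0

@+0a  big-endian(20 00) = 0x2000
  op=0x2000>>11=0x4 ⇒ psh (R)
  [10:8] rd=0 = %r0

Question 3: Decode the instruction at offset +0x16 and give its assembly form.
off 0x16: read fc e8 as big → 0xfce8
  op=0xfce8>>11=0x1f ⇒ lsli (RI)
  rd: (w>>8)&0x7=0x4 → %r4
  imm: (w>>0)&0xff=0xe8 → #232

lsli %r4, #232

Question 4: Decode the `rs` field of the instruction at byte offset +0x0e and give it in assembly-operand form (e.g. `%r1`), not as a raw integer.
%r3

[0e] 84 60 → 0x8460
  op=0x8460>>11=0x10 ⇒ bor (RR)
  [10:8] rd=4 = %r4
  [7:5] rs=3 = %r3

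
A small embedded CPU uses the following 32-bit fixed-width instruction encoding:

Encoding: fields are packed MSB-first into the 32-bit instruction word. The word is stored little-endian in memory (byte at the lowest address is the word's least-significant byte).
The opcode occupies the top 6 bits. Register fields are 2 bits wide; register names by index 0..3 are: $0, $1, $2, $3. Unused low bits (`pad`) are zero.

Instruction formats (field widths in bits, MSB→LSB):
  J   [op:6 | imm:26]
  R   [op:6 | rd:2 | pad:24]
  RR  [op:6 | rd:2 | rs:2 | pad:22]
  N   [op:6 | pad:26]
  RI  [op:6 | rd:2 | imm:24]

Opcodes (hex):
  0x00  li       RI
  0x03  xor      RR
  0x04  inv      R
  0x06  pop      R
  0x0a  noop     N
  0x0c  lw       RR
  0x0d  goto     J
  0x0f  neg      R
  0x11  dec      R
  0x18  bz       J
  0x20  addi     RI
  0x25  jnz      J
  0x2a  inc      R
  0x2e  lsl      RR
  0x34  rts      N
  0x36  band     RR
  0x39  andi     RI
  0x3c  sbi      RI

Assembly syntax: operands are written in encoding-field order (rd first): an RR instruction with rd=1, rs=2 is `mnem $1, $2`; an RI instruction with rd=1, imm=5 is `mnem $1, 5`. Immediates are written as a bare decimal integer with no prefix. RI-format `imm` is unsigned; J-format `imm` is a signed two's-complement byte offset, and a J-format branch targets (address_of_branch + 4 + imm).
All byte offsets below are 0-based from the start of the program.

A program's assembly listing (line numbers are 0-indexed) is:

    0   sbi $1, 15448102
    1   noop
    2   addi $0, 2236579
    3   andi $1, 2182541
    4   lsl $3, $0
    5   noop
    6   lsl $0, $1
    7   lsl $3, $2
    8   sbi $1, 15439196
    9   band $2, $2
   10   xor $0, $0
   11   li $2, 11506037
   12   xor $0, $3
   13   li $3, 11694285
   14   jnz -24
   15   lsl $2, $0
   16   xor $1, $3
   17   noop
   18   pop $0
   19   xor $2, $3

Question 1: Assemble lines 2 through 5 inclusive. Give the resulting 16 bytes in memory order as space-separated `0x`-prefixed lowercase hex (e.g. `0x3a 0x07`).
0xa3 0x20 0x22 0x80 0x8d 0x4d 0x21 0xe5 0x00 0x00 0x00 0xbb 0x00 0x00 0x00 0x28

line 2 (addi): pack op=0x20:6|rd=0:2|imm=2236579:24 = 0x802220a3; little→ a3 20 22 80
line 3 (andi): pack op=0x39:6|rd=1:2|imm=2182541:24 = 0xe5214d8d; little→ 8d 4d 21 e5
line 4 (lsl): pack op=0x2e:6|rd=3:2|rs=0:2|pad=0:22 = 0xbb000000; little→ 00 00 00 bb
line 5 (noop): pack op=0xa:6|pad=0:26 = 0x28000000; little→ 00 00 00 28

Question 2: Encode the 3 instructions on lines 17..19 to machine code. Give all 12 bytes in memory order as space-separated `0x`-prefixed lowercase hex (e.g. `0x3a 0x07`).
L17: noop op=0xa:6|pad=0:26 ⇒ 0x28000000 ⇒ little 00 00 00 28
L18: pop op=0x6:6|rd=0:2|pad=0:24 ⇒ 0x18000000 ⇒ little 00 00 00 18
L19: xor op=0x3:6|rd=2:2|rs=3:2|pad=0:22 ⇒ 0x0ec00000 ⇒ little 00 00 c0 0e

0x00 0x00 0x00 0x28 0x00 0x00 0x00 0x18 0x00 0x00 0xc0 0x0e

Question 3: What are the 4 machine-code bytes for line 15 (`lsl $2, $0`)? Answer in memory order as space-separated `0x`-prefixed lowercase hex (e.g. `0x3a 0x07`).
line 15 (lsl): pack op=0x2e:6|rd=2:2|rs=0:2|pad=0:22 = 0xba000000; little→ 00 00 00 ba

0x00 0x00 0x00 0xba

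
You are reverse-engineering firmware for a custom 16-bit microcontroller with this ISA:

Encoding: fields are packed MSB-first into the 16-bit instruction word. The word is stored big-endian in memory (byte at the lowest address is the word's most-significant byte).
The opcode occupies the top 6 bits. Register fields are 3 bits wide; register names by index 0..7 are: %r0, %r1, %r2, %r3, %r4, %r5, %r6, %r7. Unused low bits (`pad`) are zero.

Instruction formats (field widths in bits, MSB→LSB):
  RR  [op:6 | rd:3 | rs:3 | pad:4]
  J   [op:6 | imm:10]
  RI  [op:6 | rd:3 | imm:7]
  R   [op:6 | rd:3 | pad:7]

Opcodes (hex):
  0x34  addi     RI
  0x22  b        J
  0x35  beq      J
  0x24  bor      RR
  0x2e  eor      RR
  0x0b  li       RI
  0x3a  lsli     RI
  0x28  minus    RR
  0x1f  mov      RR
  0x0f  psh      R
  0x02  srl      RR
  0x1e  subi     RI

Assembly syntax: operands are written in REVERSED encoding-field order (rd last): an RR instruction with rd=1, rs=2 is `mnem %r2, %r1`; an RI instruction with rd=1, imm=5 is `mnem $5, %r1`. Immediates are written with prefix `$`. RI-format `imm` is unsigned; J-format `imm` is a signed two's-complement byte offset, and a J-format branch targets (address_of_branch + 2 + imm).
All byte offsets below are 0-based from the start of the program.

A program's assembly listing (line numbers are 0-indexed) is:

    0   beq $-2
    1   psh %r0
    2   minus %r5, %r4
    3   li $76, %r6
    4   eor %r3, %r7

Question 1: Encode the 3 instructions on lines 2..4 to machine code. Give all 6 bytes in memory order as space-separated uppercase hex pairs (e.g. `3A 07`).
A2 50 2F 4C BB B0

2. minus fields op=0x28:6|rd=4:3|rs=5:3|pad=0:4 → word a250h → a2 50
3. li fields op=0xb:6|rd=6:3|imm=76:7 → word 2f4ch → 2f 4c
4. eor fields op=0x2e:6|rd=7:3|rs=3:3|pad=0:4 → word bbb0h → bb b0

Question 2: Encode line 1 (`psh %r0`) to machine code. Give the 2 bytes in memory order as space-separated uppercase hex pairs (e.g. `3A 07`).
3C 00

line 1 (psh): pack op=0xf:6|rd=0:3|pad=0:7 = 0x3c00; big→ 3c 00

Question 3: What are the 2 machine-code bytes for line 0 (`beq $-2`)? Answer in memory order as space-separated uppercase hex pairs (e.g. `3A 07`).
L0: beq op=0x35:6|imm=-2:10 ⇒ 0xd7fe ⇒ big d7 fe

D7 FE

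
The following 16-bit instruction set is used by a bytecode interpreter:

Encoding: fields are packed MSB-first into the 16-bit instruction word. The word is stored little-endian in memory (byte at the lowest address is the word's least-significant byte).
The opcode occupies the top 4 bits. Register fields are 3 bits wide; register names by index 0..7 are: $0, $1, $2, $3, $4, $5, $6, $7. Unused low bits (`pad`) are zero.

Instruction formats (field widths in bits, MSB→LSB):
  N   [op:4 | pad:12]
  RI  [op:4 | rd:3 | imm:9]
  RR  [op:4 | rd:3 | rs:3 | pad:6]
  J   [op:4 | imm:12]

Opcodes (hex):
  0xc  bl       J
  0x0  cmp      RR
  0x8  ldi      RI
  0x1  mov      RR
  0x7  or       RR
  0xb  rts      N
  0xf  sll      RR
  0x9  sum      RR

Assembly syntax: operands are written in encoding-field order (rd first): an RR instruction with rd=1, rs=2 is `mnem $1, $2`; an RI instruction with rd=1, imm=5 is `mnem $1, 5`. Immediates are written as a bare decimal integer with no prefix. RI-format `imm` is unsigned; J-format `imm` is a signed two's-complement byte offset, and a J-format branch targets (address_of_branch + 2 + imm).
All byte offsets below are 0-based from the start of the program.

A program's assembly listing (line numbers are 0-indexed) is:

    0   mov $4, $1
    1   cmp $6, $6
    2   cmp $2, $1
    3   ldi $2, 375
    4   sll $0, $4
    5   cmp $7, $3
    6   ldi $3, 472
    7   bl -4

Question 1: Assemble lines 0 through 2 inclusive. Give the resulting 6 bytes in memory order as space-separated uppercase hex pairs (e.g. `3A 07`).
L0: mov op=0x1:4|rd=4:3|rs=1:3|pad=0:6 ⇒ 0x1840 ⇒ little 40 18
L1: cmp op=0x0:4|rd=6:3|rs=6:3|pad=0:6 ⇒ 0x0d80 ⇒ little 80 0d
L2: cmp op=0x0:4|rd=2:3|rs=1:3|pad=0:6 ⇒ 0x0440 ⇒ little 40 04

40 18 80 0D 40 04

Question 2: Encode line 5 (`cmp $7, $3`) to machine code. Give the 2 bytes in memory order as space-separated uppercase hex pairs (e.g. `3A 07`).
5. cmp fields op=0x0:4|rd=7:3|rs=3:3|pad=0:6 → word 0ec0h → c0 0e

C0 0E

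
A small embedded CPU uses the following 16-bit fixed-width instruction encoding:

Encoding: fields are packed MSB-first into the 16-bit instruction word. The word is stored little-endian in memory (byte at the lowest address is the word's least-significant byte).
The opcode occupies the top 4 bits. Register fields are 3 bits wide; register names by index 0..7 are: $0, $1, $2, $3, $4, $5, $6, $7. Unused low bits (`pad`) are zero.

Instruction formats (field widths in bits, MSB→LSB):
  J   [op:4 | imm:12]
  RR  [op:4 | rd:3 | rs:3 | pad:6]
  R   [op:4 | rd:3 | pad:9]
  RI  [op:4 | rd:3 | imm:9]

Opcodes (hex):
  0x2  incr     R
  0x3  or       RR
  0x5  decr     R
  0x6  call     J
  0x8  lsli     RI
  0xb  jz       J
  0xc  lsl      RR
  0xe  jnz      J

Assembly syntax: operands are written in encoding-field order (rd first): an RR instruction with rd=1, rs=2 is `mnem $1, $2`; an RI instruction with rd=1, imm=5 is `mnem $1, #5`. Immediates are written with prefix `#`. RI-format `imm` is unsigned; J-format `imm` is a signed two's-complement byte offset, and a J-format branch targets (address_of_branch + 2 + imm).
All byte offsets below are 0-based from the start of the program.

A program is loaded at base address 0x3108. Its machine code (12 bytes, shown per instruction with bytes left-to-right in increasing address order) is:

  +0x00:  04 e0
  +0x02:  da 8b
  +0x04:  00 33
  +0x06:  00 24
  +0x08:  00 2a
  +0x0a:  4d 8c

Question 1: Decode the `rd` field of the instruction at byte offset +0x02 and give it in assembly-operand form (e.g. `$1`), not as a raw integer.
+0x02: da 8b ⇒ word 0x8bda (little)
  top 4b → 0x8 → lsli [RI]
  [11:9] rd=5 = $5
  [8:0] imm=474 = #474

$5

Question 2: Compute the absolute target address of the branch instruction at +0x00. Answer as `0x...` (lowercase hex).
[00] 04 e0 → 0xe004
  op=0xe004>>12=0xe ⇒ jnz (J)
  imm@[11:0]=0x4 ⇒ #4
  target = base 0x3108 + off 0x00 + 2 + imm 4 = 0x310e

0x310e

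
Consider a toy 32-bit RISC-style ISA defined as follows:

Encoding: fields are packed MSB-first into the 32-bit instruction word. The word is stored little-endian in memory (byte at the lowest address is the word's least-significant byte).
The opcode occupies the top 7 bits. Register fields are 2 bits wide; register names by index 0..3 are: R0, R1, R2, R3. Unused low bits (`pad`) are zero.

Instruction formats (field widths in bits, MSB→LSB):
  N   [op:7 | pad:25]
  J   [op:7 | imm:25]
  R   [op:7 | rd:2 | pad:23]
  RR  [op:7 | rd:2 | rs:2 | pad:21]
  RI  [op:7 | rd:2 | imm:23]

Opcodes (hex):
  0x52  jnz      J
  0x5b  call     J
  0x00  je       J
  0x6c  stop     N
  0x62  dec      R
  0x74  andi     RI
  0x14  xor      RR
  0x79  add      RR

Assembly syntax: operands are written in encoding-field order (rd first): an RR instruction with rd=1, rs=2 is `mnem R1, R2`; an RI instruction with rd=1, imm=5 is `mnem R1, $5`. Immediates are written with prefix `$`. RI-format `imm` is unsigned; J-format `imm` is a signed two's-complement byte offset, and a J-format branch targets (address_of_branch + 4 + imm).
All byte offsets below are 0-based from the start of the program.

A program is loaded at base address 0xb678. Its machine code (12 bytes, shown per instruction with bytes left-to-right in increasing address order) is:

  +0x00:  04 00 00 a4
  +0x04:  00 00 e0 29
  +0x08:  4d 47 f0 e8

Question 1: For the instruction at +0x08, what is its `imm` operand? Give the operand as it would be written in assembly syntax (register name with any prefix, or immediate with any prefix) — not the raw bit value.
$7358285

[08] 4d 47 f0 e8 → 0xe8f0474d
  top 7b → 0x74 → andi [RI]
  [24:23] rd=1 = R1
  [22:0] imm=7358285 = $7358285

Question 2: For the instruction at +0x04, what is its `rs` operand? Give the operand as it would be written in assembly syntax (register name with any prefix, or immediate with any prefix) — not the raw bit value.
+0x04: 00 00 e0 29 ⇒ word 0x29e00000 (little)
  top 7b → 0x14 → xor [RR]
  rd: (w>>23)&0x3=0x3 → R3
  rs: (w>>21)&0x3=0x3 → R3

R3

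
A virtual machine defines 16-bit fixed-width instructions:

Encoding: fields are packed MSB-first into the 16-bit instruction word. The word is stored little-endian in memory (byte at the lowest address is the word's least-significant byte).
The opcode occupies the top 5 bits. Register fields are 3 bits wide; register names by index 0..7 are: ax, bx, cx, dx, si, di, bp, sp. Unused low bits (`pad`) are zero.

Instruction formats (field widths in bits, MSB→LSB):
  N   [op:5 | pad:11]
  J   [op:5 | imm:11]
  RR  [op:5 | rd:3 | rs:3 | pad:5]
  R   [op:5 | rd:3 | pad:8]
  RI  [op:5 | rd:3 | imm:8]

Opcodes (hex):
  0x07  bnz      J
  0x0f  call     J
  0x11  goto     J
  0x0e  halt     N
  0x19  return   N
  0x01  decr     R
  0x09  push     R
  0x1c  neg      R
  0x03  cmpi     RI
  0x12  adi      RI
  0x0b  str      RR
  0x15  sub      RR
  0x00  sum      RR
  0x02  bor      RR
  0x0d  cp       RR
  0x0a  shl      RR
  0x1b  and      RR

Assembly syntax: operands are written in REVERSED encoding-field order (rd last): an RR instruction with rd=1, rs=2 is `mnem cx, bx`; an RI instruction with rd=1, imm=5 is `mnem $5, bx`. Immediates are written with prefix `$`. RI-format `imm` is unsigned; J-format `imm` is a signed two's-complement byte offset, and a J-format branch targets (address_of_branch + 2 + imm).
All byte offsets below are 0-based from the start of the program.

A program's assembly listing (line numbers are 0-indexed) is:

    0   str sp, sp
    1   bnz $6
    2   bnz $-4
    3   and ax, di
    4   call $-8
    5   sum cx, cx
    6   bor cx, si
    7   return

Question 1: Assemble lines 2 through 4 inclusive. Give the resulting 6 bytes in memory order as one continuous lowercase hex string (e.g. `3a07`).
fc3f00ddf87f

line 2 (bnz): pack op=0x7:5|imm=-4:11 = 0x3ffc; little→ fc 3f
line 3 (and): pack op=0x1b:5|rd=5:3|rs=0:3|pad=0:5 = 0xdd00; little→ 00 dd
line 4 (call): pack op=0xf:5|imm=-8:11 = 0x7ff8; little→ f8 7f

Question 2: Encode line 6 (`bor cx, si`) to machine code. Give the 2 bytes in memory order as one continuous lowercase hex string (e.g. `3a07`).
line 6 (bor): pack op=0x2:5|rd=4:3|rs=2:3|pad=0:5 = 0x1440; little→ 40 14

4014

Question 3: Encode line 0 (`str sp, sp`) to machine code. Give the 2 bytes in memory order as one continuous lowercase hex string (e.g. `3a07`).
e05f

line 0 (str): pack op=0xb:5|rd=7:3|rs=7:3|pad=0:5 = 0x5fe0; little→ e0 5f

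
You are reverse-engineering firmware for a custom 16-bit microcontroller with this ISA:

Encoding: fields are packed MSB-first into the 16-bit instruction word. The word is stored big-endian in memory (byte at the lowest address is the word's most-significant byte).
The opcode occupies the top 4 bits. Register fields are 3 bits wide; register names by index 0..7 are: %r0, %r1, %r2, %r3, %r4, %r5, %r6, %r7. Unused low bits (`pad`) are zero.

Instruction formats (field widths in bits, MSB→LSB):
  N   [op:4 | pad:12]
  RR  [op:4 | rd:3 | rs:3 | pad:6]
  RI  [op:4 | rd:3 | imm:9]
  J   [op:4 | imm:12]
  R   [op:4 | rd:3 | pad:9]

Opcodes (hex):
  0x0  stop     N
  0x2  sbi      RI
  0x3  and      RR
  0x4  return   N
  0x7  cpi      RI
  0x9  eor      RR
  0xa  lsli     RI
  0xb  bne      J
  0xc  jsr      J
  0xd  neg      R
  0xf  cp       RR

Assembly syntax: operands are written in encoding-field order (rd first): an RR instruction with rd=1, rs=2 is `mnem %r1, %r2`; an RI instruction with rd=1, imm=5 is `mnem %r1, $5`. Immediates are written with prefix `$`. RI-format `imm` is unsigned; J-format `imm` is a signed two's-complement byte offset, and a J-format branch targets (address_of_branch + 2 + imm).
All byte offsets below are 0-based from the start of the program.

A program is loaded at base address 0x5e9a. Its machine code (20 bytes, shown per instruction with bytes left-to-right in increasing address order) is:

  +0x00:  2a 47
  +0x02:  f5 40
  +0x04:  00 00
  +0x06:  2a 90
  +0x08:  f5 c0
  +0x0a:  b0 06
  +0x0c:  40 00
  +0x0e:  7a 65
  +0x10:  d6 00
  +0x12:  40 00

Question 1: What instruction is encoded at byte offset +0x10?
[10] d6 00 → 0xd600
  opcode bits[15:12]=0xd: neg/R
  rd: (w>>9)&0x7=0x3 → %r3

neg %r3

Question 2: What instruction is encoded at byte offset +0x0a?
bne $6

@+0a  big-endian(b0 06) = 0xb006
  op=0xb006>>12=0xb ⇒ bne (J)
  imm@[11:0]=0x6 ⇒ $6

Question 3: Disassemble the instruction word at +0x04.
stop

@+04  big-endian(00 00) = 0x0000
  opcode bits[15:12]=0x0: stop/N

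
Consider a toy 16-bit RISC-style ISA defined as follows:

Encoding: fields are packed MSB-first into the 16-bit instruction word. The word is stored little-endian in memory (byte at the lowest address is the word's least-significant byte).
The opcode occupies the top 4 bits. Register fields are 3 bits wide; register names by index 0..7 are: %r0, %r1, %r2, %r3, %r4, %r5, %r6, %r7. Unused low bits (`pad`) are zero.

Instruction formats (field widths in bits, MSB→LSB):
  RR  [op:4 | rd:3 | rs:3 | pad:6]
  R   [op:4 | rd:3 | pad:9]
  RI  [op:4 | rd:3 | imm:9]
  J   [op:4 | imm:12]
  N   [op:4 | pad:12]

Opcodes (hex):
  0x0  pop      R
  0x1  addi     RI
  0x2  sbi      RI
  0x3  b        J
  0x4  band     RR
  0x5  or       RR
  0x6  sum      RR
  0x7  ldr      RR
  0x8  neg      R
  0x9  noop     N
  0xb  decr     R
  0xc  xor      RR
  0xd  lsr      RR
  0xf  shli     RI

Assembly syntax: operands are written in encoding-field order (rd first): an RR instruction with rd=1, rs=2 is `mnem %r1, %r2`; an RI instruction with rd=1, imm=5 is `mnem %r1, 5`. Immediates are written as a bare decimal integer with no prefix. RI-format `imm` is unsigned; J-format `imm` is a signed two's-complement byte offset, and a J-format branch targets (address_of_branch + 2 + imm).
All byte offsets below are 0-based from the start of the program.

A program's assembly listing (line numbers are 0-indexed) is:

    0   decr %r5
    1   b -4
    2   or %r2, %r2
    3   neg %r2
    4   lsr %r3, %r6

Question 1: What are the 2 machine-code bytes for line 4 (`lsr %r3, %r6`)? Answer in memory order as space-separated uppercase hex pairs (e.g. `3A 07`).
80 D7

line 4 (lsr): pack op=0xd:4|rd=3:3|rs=6:3|pad=0:6 = 0xd780; little→ 80 d7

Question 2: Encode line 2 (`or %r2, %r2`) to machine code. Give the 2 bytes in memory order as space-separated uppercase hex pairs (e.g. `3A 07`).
line 2 (or): pack op=0x5:4|rd=2:3|rs=2:3|pad=0:6 = 0x5480; little→ 80 54

80 54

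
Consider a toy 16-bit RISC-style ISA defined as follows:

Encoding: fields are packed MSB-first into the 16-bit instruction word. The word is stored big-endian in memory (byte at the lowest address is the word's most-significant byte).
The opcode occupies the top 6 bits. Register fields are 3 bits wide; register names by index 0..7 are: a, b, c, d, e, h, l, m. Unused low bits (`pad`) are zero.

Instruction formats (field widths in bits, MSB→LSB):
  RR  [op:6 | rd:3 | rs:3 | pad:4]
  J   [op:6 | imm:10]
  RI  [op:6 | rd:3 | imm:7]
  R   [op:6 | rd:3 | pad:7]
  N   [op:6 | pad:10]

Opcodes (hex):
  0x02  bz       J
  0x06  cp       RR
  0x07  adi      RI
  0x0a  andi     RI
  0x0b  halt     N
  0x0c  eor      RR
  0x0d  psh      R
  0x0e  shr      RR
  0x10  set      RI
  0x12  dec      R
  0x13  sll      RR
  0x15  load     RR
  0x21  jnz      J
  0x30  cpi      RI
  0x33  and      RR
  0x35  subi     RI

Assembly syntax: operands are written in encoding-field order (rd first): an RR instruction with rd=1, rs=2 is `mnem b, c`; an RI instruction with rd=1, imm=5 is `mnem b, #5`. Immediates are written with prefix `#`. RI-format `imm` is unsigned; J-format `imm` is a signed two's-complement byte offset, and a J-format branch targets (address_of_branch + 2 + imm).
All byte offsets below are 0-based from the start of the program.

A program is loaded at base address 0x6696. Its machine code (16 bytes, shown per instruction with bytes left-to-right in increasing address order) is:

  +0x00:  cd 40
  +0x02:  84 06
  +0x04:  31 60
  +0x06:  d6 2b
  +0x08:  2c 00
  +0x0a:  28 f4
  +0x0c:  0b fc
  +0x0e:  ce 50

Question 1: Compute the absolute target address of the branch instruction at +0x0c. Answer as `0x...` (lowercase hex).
+0x0c: 0b fc ⇒ word 0x0bfc (big)
  opcode bits[15:10]=0x2: bz/J
  imm@[9:0]=0x3fc (s10→-4) ⇒ #-4
  target = base 0x6696 + off 0x0c + 2 + imm -4 = 0x66a0

0x66a0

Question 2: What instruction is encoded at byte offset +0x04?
eor c, l

+0x04: 31 60 ⇒ word 0x3160 (big)
  top 6b → 0xc → eor [RR]
  rd: (w>>7)&0x7=0x2 → c
  rs: (w>>4)&0x7=0x6 → l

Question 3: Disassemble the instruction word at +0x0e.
off 0x0e: read ce 50 as big → 0xce50
  top 6b → 0x33 → and [RR]
  rd@[9:7]=0x4 ⇒ e
  rs@[6:4]=0x5 ⇒ h

and e, h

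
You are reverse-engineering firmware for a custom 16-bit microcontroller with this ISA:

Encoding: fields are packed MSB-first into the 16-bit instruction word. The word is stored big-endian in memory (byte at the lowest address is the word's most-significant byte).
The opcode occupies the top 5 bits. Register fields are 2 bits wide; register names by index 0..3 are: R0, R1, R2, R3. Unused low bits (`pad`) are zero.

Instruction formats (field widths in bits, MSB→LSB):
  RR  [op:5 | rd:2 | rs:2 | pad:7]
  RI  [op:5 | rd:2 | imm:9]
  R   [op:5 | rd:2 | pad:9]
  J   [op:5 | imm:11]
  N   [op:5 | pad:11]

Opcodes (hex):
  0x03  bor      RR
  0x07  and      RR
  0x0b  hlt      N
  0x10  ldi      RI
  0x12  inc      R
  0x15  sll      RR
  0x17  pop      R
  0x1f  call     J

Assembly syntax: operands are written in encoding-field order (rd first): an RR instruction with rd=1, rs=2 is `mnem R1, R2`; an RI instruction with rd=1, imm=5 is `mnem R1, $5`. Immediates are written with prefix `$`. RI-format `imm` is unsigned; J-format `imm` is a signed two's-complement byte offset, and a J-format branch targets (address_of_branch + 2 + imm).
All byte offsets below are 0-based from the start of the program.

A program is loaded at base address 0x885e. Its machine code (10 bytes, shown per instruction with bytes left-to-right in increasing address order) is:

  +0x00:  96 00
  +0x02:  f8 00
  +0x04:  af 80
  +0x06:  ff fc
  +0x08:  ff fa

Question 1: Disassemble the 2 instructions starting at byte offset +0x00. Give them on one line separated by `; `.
inc R3; call $0

+0x00: 96 00 ⇒ word 0x9600 (big)
  top 5b → 0x12 → inc [R]
  [10:9] rd=3 = R3
+0x02: f8 00 ⇒ word 0xf800 (big)
  top 5b → 0x1f → call [J]
  [10:0] imm=0 = $0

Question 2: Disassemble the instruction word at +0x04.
[04] af 80 → 0xaf80
  top 5b → 0x15 → sll [RR]
  rd@[10:9]=0x3 ⇒ R3
  rs@[8:7]=0x3 ⇒ R3

sll R3, R3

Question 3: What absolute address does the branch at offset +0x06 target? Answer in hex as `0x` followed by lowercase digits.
[06] ff fc → 0xfffc
  opcode bits[15:11]=0x1f: call/J
  imm: (w>>0)&0x7ff=0x7fc (s11→-4) → $-4
  target = base 0x885e + off 0x06 + 2 + imm -4 = 0x8862

0x8862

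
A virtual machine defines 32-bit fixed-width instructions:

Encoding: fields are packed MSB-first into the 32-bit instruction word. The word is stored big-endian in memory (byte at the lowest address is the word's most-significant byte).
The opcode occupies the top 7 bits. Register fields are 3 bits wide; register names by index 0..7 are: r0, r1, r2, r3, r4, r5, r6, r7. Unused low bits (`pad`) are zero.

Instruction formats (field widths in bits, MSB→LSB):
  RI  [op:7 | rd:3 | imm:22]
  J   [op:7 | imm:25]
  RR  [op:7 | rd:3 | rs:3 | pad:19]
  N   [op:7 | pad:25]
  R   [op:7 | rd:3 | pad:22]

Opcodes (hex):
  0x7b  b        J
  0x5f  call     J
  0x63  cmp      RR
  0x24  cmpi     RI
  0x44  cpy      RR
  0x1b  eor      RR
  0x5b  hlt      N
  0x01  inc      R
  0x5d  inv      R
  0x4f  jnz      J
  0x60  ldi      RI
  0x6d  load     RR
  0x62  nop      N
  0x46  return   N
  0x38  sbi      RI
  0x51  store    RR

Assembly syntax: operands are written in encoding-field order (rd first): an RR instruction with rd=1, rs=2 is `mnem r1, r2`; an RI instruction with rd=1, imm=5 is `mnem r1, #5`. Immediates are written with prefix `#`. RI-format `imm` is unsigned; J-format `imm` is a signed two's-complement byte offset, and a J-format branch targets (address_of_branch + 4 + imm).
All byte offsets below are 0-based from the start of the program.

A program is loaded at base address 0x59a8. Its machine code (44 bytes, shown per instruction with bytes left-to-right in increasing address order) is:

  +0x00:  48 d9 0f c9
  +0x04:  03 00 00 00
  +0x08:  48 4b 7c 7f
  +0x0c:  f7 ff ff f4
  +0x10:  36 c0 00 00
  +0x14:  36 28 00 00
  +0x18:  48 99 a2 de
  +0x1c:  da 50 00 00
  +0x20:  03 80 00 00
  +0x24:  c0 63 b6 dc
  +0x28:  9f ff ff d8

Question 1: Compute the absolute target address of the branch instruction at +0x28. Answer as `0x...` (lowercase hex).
0x59ac

+0x28: 9f ff ff d8 ⇒ word 0x9fffffd8 (big)
  opcode bits[31:25]=0x4f: jnz/J
  imm: (w>>0)&0x1ffffff=0x1ffffd8 (s25→-40) → #-40
  target = base 0x59a8 + off 0x28 + 4 + imm -40 = 0x59ac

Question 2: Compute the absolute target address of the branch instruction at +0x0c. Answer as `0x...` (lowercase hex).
[0c] f7 ff ff f4 → 0xf7fffff4
  op=0xf7fffff4>>25=0x7b ⇒ b (J)
  imm: (w>>0)&0x1ffffff=0x1fffff4 (s25→-12) → #-12
  target = base 0x59a8 + off 0x0c + 4 + imm -12 = 0x59ac

0x59ac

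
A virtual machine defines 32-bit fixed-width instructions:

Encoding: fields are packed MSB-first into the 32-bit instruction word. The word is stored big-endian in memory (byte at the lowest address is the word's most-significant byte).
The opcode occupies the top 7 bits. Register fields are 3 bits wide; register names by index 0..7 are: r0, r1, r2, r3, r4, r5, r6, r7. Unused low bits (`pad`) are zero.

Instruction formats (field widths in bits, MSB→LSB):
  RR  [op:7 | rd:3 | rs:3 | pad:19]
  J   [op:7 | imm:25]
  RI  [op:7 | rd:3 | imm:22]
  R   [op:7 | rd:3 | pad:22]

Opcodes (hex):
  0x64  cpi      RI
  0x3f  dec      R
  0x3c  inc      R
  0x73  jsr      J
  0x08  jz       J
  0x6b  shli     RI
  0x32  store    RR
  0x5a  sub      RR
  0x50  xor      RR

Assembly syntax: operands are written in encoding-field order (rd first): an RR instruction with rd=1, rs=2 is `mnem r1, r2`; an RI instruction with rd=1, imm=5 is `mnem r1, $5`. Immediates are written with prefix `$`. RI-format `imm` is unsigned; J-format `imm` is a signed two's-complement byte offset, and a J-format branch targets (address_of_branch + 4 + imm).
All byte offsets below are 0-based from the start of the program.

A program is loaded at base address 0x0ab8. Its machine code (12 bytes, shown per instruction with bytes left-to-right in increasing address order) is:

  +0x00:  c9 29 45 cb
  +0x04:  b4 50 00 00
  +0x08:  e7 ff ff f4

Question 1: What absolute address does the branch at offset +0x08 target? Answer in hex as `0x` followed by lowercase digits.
@+08  big-endian(e7 ff ff f4) = 0xe7fffff4
  opcode bits[31:25]=0x73: jsr/J
  imm@[24:0]=0x1fffff4 (s25→-12) ⇒ $-12
  target = base 0x0ab8 + off 0x08 + 4 + imm -12 = 0x0ab8

0x0ab8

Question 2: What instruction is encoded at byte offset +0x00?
off 0x00: read c9 29 45 cb as big → 0xc92945cb
  top 7b → 0x64 → cpi [RI]
  rd@[24:22]=0x4 ⇒ r4
  imm@[21:0]=0x2945cb ⇒ $2704843

cpi r4, $2704843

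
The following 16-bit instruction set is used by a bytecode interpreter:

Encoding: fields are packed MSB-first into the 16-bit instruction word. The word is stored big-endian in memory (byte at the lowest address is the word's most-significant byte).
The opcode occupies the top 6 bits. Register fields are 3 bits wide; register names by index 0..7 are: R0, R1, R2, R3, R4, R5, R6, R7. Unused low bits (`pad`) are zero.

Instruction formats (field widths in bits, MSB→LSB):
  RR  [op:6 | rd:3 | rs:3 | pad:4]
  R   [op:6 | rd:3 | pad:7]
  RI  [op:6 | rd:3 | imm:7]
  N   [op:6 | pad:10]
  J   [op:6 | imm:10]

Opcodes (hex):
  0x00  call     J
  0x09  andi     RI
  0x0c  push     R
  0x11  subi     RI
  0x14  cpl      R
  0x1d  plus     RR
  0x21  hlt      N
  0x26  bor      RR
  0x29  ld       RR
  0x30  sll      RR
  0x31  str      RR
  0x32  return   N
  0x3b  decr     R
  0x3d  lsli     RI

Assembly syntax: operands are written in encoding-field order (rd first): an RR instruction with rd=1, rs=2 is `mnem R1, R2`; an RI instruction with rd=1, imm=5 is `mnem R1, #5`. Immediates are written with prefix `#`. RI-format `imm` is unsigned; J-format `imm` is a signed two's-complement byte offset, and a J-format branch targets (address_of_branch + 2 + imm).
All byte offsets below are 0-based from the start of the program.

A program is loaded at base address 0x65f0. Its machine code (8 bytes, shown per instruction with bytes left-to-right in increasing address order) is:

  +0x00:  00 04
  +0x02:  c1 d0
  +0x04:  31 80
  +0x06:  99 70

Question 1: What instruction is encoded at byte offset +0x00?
call #4

+0x00: 00 04 ⇒ word 0x0004 (big)
  opcode bits[15:10]=0x0: call/J
  imm: (w>>0)&0x3ff=0x4 → #4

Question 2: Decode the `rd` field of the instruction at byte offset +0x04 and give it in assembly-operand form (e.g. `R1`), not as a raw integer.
R3

off 0x04: read 31 80 as big → 0x3180
  op=0x3180>>10=0xc ⇒ push (R)
  [9:7] rd=3 = R3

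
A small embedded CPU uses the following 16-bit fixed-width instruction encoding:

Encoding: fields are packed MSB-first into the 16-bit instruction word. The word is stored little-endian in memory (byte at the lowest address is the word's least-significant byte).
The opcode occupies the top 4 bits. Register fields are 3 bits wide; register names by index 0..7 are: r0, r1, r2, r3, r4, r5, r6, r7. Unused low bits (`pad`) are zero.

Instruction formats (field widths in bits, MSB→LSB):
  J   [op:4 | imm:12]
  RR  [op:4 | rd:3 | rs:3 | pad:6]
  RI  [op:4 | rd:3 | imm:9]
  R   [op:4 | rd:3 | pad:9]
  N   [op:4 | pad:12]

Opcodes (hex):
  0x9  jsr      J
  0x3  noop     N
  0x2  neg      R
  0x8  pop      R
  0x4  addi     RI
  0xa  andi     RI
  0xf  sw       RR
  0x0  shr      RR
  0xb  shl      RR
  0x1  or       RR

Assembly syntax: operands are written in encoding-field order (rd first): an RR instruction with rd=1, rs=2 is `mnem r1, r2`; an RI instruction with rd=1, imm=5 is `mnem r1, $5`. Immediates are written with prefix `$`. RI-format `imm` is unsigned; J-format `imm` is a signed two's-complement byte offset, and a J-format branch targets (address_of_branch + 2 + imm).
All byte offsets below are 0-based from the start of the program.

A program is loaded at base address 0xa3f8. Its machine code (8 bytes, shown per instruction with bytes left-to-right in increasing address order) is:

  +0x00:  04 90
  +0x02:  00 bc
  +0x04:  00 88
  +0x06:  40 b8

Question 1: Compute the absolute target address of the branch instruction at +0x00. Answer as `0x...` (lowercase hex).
0xa3fe

@+00  little-endian(04 90) = 0x9004
  top 4b → 0x9 → jsr [J]
  imm: (w>>0)&0xfff=0x4 → $4
  target = base 0xa3f8 + off 0x00 + 2 + imm 4 = 0xa3fe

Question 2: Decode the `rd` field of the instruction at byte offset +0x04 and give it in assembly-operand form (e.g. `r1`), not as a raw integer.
+0x04: 00 88 ⇒ word 0x8800 (little)
  opcode bits[15:12]=0x8: pop/R
  rd: (w>>9)&0x7=0x4 → r4

r4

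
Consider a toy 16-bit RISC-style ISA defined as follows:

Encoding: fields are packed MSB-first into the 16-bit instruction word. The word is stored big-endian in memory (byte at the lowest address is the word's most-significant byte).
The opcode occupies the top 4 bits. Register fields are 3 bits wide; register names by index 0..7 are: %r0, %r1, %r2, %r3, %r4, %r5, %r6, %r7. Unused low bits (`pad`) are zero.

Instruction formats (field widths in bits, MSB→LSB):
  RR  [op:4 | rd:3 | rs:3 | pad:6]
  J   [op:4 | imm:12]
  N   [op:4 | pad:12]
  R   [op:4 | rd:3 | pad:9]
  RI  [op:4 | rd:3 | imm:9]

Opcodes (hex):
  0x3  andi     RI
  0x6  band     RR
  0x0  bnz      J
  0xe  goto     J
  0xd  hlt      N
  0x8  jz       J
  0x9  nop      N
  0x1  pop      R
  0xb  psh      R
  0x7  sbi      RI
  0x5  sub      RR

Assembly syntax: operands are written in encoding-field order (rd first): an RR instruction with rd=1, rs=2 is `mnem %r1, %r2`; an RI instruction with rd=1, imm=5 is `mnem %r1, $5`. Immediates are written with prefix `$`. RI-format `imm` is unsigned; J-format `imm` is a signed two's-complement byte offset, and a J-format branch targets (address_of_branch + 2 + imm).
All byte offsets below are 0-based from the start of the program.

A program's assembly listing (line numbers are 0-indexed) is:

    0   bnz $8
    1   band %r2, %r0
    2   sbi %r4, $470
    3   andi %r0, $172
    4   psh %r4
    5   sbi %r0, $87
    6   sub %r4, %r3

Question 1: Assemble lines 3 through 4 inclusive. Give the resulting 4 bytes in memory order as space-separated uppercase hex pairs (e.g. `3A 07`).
3. andi fields op=0x3:4|rd=0:3|imm=172:9 → word 30ach → 30 ac
4. psh fields op=0xb:4|rd=4:3|pad=0:9 → word b800h → b8 00

30 AC B8 00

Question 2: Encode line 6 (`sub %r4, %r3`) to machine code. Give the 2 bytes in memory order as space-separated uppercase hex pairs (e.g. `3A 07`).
58 C0

line 6 (sub): pack op=0x5:4|rd=4:3|rs=3:3|pad=0:6 = 0x58c0; big→ 58 c0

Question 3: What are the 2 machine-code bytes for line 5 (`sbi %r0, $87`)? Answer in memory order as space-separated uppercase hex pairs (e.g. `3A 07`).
70 57

line 5 (sbi): pack op=0x7:4|rd=0:3|imm=87:9 = 0x7057; big→ 70 57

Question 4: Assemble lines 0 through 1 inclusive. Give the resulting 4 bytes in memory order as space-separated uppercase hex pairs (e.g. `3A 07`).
0. bnz fields op=0x0:4|imm=8:12 → word 0008h → 00 08
1. band fields op=0x6:4|rd=2:3|rs=0:3|pad=0:6 → word 6400h → 64 00

00 08 64 00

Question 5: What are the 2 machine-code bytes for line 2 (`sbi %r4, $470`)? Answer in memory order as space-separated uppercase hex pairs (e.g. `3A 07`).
79 D6

2. sbi fields op=0x7:4|rd=4:3|imm=470:9 → word 79d6h → 79 d6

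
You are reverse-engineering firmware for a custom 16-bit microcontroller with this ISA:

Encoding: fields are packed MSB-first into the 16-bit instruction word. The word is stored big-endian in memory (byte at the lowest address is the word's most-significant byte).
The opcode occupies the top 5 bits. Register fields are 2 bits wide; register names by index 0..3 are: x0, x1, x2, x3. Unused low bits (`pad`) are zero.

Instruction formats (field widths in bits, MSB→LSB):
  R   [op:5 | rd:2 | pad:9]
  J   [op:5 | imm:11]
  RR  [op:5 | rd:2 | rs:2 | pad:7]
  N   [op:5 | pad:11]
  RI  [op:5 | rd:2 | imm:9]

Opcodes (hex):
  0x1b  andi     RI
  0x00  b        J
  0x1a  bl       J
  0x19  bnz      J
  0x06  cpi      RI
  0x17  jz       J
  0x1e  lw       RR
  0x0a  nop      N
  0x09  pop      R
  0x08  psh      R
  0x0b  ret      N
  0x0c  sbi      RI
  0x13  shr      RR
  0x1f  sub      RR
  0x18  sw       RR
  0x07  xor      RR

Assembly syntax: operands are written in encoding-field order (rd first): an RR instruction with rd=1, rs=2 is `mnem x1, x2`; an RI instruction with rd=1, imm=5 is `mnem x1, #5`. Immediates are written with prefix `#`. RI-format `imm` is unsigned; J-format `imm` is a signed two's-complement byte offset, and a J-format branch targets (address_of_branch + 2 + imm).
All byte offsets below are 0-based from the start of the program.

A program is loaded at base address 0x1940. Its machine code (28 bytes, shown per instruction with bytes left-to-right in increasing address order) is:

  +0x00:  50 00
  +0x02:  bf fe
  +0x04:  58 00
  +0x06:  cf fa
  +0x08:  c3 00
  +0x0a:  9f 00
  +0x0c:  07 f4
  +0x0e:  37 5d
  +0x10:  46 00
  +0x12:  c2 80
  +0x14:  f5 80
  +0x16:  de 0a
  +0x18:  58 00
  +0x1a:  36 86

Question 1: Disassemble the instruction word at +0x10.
psh x3

@+10  big-endian(46 00) = 0x4600
  opcode bits[15:11]=0x8: psh/R
  [10:9] rd=3 = x3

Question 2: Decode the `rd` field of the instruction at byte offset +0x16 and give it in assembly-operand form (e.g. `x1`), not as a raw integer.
x3

[16] de 0a → 0xde0a
  top 5b → 0x1b → andi [RI]
  rd@[10:9]=0x3 ⇒ x3
  imm@[8:0]=0xa ⇒ #10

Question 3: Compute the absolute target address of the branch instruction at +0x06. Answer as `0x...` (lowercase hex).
0x1942

@+06  big-endian(cf fa) = 0xcffa
  op=0xcffa>>11=0x19 ⇒ bnz (J)
  imm@[10:0]=0x7fa (s11→-6) ⇒ #-6
  target = base 0x1940 + off 0x06 + 2 + imm -6 = 0x1942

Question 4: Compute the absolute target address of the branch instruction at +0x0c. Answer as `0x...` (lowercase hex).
+0x0c: 07 f4 ⇒ word 0x07f4 (big)
  top 5b → 0x0 → b [J]
  imm: (w>>0)&0x7ff=0x7f4 (s11→-12) → #-12
  target = base 0x1940 + off 0x0c + 2 + imm -12 = 0x1942

0x1942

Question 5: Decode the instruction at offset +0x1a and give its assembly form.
off 0x1a: read 36 86 as big → 0x3686
  top 5b → 0x6 → cpi [RI]
  [10:9] rd=3 = x3
  [8:0] imm=134 = #134

cpi x3, #134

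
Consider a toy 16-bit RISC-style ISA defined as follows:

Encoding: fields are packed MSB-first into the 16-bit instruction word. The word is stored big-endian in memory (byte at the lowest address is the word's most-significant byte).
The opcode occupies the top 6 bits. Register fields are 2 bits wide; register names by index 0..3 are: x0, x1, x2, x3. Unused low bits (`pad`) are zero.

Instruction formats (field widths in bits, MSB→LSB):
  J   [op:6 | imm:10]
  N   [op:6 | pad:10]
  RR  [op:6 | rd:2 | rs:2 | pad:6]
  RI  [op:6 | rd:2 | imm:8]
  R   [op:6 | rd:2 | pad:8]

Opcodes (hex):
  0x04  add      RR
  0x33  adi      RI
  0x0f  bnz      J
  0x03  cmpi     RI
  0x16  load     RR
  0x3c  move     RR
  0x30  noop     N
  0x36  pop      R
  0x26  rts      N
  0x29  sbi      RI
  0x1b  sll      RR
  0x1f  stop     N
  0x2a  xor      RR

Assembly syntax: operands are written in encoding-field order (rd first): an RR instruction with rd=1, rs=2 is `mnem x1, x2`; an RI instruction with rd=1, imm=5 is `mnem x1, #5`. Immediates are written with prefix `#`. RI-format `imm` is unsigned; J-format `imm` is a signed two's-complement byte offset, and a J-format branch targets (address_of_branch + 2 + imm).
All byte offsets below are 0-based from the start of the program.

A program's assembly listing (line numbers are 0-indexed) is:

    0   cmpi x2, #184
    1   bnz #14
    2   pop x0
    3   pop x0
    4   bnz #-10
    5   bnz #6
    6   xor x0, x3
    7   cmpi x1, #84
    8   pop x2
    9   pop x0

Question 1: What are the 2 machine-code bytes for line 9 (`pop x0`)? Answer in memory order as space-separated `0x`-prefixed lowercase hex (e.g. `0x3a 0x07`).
L9: pop op=0x36:6|rd=0:2|pad=0:8 ⇒ 0xd800 ⇒ big d8 00

0xd8 0x00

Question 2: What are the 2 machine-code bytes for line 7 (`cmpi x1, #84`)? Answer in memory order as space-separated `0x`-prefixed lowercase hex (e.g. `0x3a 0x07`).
0x0d 0x54

L7: cmpi op=0x3:6|rd=1:2|imm=84:8 ⇒ 0x0d54 ⇒ big 0d 54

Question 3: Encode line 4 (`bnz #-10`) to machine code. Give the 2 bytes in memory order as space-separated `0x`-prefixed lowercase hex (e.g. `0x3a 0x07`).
line 4 (bnz): pack op=0xf:6|imm=-10:10 = 0x3ff6; big→ 3f f6

0x3f 0xf6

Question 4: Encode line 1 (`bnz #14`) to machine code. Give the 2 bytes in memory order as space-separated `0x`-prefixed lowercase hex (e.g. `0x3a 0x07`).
1. bnz fields op=0xf:6|imm=14:10 → word 3c0eh → 3c 0e

0x3c 0x0e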